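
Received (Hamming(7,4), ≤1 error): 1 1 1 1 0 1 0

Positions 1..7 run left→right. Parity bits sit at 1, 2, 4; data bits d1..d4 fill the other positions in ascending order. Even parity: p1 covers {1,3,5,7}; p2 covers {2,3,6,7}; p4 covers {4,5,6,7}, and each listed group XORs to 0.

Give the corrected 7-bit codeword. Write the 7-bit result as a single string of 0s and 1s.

1011010

s1 (pos 1,3,5,7): 1⊕1⊕0⊕0 = 0
s2 (pos 2,3,6,7): 1⊕1⊕1⊕0 = 1
s4 (pos 4,5,6,7): 1⊕0⊕1⊕0 = 0
Syndrome s4…s1 = 010 → error at position 2.
Flip position 2: 1111010 → 1011010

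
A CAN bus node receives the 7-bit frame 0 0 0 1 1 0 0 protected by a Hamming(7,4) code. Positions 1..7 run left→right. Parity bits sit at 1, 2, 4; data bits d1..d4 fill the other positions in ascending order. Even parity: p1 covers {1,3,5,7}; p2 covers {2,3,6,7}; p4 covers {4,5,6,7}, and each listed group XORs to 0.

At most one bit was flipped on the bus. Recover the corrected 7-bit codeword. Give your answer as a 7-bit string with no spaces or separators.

s1 (pos 1,3,5,7): 0⊕0⊕1⊕0 = 1
s2 (pos 2,3,6,7): 0⊕0⊕0⊕0 = 0
s4 (pos 4,5,6,7): 1⊕1⊕0⊕0 = 0
Syndrome s4…s1 = 001 → error at position 1.
Flip position 1: 0001100 → 1001100

1001100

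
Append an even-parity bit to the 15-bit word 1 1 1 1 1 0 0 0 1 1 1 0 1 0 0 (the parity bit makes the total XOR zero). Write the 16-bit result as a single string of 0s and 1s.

XOR of the 15 data bits: 1⊕1⊕1⊕1⊕1⊕0⊕0⊕0⊕1⊕1⊕1⊕0⊕1⊕0⊕0 = 1
Parity bit = 1 (so all 16 bits XOR to 0).

1111100011101001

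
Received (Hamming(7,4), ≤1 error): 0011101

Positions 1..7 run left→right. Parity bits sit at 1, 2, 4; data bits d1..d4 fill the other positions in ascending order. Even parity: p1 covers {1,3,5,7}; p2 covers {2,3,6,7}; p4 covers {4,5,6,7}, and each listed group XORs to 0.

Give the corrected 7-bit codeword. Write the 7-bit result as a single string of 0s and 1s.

0011001

s1 (pos 1,3,5,7): 0⊕1⊕1⊕1 = 1
s2 (pos 2,3,6,7): 0⊕1⊕0⊕1 = 0
s4 (pos 4,5,6,7): 1⊕1⊕0⊕1 = 1
Syndrome s4…s1 = 101 → error at position 5.
Flip position 5: 0011101 → 0011001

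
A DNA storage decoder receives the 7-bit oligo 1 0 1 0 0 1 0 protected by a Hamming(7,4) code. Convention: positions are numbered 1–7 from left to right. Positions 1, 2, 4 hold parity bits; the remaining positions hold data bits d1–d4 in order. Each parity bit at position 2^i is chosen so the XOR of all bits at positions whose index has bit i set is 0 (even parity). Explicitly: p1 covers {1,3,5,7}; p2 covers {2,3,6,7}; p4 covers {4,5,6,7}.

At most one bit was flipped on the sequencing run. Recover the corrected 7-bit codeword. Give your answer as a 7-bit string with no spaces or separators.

1011010

s1 (pos 1,3,5,7): 1⊕1⊕0⊕0 = 0
s2 (pos 2,3,6,7): 0⊕1⊕1⊕0 = 0
s4 (pos 4,5,6,7): 0⊕0⊕1⊕0 = 1
Syndrome s4…s1 = 100 → error at position 4.
Flip position 4: 1010010 → 1011010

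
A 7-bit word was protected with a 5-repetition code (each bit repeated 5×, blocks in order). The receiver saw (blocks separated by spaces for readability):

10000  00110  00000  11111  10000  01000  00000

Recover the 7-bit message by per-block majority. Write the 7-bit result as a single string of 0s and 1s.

0001000

Block 1 (10000): 1 one → 0
Block 2 (00110): 2 ones → 0
Block 3 (00000): 0 ones → 0
Block 4 (11111): 5 ones → 1
Block 5 (10000): 1 one → 0
Block 6 (01000): 1 one → 0
Block 7 (00000): 0 ones → 0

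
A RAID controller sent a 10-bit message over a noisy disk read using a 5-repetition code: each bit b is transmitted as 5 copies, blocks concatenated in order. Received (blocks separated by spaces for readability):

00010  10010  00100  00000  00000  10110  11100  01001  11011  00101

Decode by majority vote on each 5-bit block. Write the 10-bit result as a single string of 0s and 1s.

Block 1 (00010): 1 one → 0
Block 2 (10010): 2 ones → 0
Block 3 (00100): 1 one → 0
Block 4 (00000): 0 ones → 0
Block 5 (00000): 0 ones → 0
Block 6 (10110): 3 ones → 1
Block 7 (11100): 3 ones → 1
Block 8 (01001): 2 ones → 0
Block 9 (11011): 4 ones → 1
Block 10 (00101): 2 ones → 0

0000011010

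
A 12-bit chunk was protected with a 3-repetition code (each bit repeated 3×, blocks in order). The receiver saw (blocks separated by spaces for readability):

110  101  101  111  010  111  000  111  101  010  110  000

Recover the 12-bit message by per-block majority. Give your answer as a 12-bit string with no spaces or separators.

Block 1 (110): 2 ones → 1
Block 2 (101): 2 ones → 1
Block 3 (101): 2 ones → 1
Block 4 (111): 3 ones → 1
Block 5 (010): 1 one → 0
Block 6 (111): 3 ones → 1
Block 7 (000): 0 ones → 0
Block 8 (111): 3 ones → 1
Block 9 (101): 2 ones → 1
Block 10 (010): 1 one → 0
Block 11 (110): 2 ones → 1
Block 12 (000): 0 ones → 0

111101011010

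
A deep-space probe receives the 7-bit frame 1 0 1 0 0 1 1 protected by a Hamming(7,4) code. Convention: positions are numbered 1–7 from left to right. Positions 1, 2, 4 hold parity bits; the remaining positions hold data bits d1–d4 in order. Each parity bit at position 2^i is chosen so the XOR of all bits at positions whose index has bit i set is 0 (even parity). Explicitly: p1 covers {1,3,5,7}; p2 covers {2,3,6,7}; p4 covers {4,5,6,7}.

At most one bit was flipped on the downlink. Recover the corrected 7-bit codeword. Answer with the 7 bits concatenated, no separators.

1000011

s1 (pos 1,3,5,7): 1⊕1⊕0⊕1 = 1
s2 (pos 2,3,6,7): 0⊕1⊕1⊕1 = 1
s4 (pos 4,5,6,7): 0⊕0⊕1⊕1 = 0
Syndrome s4…s1 = 011 → error at position 3.
Flip position 3: 1010011 → 1000011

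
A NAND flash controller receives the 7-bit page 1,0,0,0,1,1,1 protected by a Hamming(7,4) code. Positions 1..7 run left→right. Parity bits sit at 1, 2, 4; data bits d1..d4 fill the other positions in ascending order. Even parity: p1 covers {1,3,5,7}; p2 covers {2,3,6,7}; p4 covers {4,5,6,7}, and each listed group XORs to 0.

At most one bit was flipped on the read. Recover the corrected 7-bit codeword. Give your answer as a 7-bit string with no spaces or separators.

s1 (pos 1,3,5,7): 1⊕0⊕1⊕1 = 1
s2 (pos 2,3,6,7): 0⊕0⊕1⊕1 = 0
s4 (pos 4,5,6,7): 0⊕1⊕1⊕1 = 1
Syndrome s4…s1 = 101 → error at position 5.
Flip position 5: 1000111 → 1000011

1000011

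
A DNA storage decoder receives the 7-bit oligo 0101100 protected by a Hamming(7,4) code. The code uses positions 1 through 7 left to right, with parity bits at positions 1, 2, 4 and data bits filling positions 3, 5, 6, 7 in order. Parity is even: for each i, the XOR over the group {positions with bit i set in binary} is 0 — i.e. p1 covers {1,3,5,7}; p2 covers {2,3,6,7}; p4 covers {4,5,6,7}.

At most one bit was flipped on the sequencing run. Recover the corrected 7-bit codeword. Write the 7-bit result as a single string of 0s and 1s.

s1 (pos 1,3,5,7): 0⊕0⊕1⊕0 = 1
s2 (pos 2,3,6,7): 1⊕0⊕0⊕0 = 1
s4 (pos 4,5,6,7): 1⊕1⊕0⊕0 = 0
Syndrome s4…s1 = 011 → error at position 3.
Flip position 3: 0101100 → 0111100

0111100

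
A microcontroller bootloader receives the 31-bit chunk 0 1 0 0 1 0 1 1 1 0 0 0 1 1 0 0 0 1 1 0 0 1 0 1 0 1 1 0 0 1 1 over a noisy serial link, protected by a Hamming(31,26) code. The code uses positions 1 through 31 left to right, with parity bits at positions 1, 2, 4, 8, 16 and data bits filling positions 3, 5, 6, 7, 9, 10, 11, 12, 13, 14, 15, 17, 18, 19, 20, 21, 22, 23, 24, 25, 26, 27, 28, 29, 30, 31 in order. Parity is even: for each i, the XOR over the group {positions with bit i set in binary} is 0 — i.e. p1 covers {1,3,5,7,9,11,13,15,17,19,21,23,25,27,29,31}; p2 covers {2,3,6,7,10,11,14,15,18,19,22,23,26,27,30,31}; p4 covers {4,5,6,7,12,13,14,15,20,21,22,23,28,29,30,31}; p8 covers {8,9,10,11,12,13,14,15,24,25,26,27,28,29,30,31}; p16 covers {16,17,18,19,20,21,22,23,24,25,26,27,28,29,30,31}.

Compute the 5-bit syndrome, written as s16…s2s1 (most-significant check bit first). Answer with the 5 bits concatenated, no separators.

01101

s1 (pos 1,3,5,7,9,11,13,15,17,19,21,23,25,27,29,31): 0⊕0⊕1⊕1⊕1⊕0⊕1⊕0⊕0⊕1⊕0⊕0⊕0⊕1⊕0⊕1 = 1
s2 (pos 2,3,6,7,10,11,14,15,18,19,22,23,26,27,30,31): 1⊕0⊕0⊕1⊕0⊕0⊕1⊕0⊕1⊕1⊕1⊕0⊕1⊕1⊕1⊕1 = 0
s4 (pos 4,5,6,7,12,13,14,15,20,21,22,23,28,29,30,31): 0⊕1⊕0⊕1⊕0⊕1⊕1⊕0⊕0⊕0⊕1⊕0⊕0⊕0⊕1⊕1 = 1
s8 (pos 8,9,10,11,12,13,14,15,24,25,26,27,28,29,30,31): 1⊕1⊕0⊕0⊕0⊕1⊕1⊕0⊕1⊕0⊕1⊕1⊕0⊕0⊕1⊕1 = 1
s16 (pos 16,17,18,19,20,21,22,23,24,25,26,27,28,29,30,31): 0⊕0⊕1⊕1⊕0⊕0⊕1⊕0⊕1⊕0⊕1⊕1⊕0⊕0⊕1⊕1 = 0
Syndrome s16…s1 = 01101 → error at position 13.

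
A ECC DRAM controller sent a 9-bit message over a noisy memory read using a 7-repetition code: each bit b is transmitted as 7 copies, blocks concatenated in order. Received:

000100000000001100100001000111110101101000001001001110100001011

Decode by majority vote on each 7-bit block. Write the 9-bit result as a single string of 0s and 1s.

Block 1 (0001000): 1 one → 0
Block 2 (0000000): 0 ones → 0
Block 3 (1100100): 3 ones → 0
Block 4 (0010001): 2 ones → 0
Block 5 (1111010): 5 ones → 1
Block 6 (1101000): 3 ones → 0
Block 7 (0010010): 2 ones → 0
Block 8 (0111010): 4 ones → 1
Block 9 (0001011): 3 ones → 0

000010010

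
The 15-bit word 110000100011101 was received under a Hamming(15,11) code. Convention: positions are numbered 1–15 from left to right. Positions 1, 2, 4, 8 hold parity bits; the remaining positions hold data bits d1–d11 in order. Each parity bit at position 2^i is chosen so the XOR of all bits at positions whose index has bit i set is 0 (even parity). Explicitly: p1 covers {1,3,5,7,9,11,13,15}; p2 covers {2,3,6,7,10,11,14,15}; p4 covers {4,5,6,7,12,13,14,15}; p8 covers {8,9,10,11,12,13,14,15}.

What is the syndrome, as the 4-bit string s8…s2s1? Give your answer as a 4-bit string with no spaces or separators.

0001

s1 (pos 1,3,5,7,9,11,13,15): 1⊕0⊕0⊕1⊕0⊕1⊕1⊕1 = 1
s2 (pos 2,3,6,7,10,11,14,15): 1⊕0⊕0⊕1⊕0⊕1⊕0⊕1 = 0
s4 (pos 4,5,6,7,12,13,14,15): 0⊕0⊕0⊕1⊕1⊕1⊕0⊕1 = 0
s8 (pos 8,9,10,11,12,13,14,15): 0⊕0⊕0⊕1⊕1⊕1⊕0⊕1 = 0
Syndrome s8…s1 = 0001 → error at position 1.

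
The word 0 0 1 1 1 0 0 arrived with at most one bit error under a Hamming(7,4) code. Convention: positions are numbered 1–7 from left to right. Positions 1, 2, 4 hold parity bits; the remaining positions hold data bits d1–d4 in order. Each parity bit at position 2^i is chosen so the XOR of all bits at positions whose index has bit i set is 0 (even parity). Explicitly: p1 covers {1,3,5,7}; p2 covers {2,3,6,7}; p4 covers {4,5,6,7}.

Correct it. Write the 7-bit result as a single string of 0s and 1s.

s1 (pos 1,3,5,7): 0⊕1⊕1⊕0 = 0
s2 (pos 2,3,6,7): 0⊕1⊕0⊕0 = 1
s4 (pos 4,5,6,7): 1⊕1⊕0⊕0 = 0
Syndrome s4…s1 = 010 → error at position 2.
Flip position 2: 0011100 → 0111100

0111100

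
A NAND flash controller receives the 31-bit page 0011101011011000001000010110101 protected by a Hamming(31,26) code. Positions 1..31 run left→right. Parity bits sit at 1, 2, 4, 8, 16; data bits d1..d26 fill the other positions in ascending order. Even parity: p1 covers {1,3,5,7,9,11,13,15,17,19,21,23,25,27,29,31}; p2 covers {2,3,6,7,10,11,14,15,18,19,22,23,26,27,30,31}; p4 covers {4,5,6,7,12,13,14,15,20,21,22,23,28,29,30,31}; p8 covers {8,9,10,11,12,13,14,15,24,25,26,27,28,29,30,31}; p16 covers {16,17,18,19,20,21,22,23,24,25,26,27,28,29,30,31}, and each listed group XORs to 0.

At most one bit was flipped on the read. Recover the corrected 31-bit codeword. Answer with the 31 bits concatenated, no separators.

s1 (pos 1,3,5,7,9,11,13,15,17,19,21,23,25,27,29,31): 0⊕1⊕1⊕1⊕1⊕0⊕1⊕0⊕0⊕1⊕0⊕0⊕0⊕1⊕1⊕1 = 1
s2 (pos 2,3,6,7,10,11,14,15,18,19,22,23,26,27,30,31): 0⊕1⊕0⊕1⊕1⊕0⊕0⊕0⊕0⊕1⊕0⊕0⊕1⊕1⊕0⊕1 = 1
s4 (pos 4,5,6,7,12,13,14,15,20,21,22,23,28,29,30,31): 1⊕1⊕0⊕1⊕1⊕1⊕0⊕0⊕0⊕0⊕0⊕0⊕0⊕1⊕0⊕1 = 1
s8 (pos 8,9,10,11,12,13,14,15,24,25,26,27,28,29,30,31): 0⊕1⊕1⊕0⊕1⊕1⊕0⊕0⊕1⊕0⊕1⊕1⊕0⊕1⊕0⊕1 = 1
s16 (pos 16,17,18,19,20,21,22,23,24,25,26,27,28,29,30,31): 0⊕0⊕0⊕1⊕0⊕0⊕0⊕0⊕1⊕0⊕1⊕1⊕0⊕1⊕0⊕1 = 0
Syndrome s16…s1 = 01111 → error at position 15.
Flip position 15: 0011101011011000001000010110101 → 0011101011011010001000010110101

0011101011011010001000010110101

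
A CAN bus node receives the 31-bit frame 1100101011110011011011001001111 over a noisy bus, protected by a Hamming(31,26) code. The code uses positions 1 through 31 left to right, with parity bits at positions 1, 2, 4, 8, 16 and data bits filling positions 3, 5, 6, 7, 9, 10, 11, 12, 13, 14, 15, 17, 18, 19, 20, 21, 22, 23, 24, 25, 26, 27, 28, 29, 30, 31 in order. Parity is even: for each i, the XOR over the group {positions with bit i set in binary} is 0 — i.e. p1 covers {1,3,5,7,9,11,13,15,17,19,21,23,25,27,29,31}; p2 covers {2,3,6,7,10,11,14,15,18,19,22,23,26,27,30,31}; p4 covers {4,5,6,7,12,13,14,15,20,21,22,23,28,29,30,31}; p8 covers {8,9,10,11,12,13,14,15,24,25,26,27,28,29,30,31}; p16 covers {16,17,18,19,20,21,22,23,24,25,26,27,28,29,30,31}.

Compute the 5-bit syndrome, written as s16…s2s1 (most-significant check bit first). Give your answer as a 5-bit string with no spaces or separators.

s1 (pos 1,3,5,7,9,11,13,15,17,19,21,23,25,27,29,31): 1⊕0⊕1⊕1⊕1⊕1⊕0⊕1⊕0⊕1⊕1⊕0⊕1⊕0⊕1⊕1 = 1
s2 (pos 2,3,6,7,10,11,14,15,18,19,22,23,26,27,30,31): 1⊕0⊕0⊕1⊕1⊕1⊕0⊕1⊕1⊕1⊕1⊕0⊕0⊕0⊕1⊕1 = 0
s4 (pos 4,5,6,7,12,13,14,15,20,21,22,23,28,29,30,31): 0⊕1⊕0⊕1⊕1⊕0⊕0⊕1⊕0⊕1⊕1⊕0⊕1⊕1⊕1⊕1 = 0
s8 (pos 8,9,10,11,12,13,14,15,24,25,26,27,28,29,30,31): 0⊕1⊕1⊕1⊕1⊕0⊕0⊕1⊕0⊕1⊕0⊕0⊕1⊕1⊕1⊕1 = 0
s16 (pos 16,17,18,19,20,21,22,23,24,25,26,27,28,29,30,31): 1⊕0⊕1⊕1⊕0⊕1⊕1⊕0⊕0⊕1⊕0⊕0⊕1⊕1⊕1⊕1 = 0
Syndrome s16…s1 = 00001 → error at position 1.

00001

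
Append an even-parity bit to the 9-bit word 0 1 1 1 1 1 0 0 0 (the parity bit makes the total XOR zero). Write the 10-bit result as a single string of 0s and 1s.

0111110001

XOR of the 9 data bits: 0⊕1⊕1⊕1⊕1⊕1⊕0⊕0⊕0 = 1
Parity bit = 1 (so all 10 bits XOR to 0).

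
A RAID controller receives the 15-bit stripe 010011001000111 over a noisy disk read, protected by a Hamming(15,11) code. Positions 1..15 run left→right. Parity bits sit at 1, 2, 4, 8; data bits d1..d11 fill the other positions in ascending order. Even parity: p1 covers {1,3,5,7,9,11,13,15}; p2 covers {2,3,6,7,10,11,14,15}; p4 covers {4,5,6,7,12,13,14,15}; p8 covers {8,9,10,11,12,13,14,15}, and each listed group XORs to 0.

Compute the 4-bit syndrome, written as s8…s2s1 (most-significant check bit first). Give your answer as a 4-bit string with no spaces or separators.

s1 (pos 1,3,5,7,9,11,13,15): 0⊕0⊕1⊕0⊕1⊕0⊕1⊕1 = 0
s2 (pos 2,3,6,7,10,11,14,15): 1⊕0⊕1⊕0⊕0⊕0⊕1⊕1 = 0
s4 (pos 4,5,6,7,12,13,14,15): 0⊕1⊕1⊕0⊕0⊕1⊕1⊕1 = 1
s8 (pos 8,9,10,11,12,13,14,15): 0⊕1⊕0⊕0⊕0⊕1⊕1⊕1 = 0
Syndrome s8…s1 = 0100 → error at position 4.

0100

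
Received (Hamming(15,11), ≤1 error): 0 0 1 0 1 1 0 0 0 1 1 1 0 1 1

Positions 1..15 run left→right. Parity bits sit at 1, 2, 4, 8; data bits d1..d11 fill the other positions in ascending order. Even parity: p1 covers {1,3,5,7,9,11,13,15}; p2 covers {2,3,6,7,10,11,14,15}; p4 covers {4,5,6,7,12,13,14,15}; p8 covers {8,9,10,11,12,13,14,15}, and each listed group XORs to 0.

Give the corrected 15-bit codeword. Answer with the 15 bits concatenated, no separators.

s1 (pos 1,3,5,7,9,11,13,15): 0⊕1⊕1⊕0⊕0⊕1⊕0⊕1 = 0
s2 (pos 2,3,6,7,10,11,14,15): 0⊕1⊕1⊕0⊕1⊕1⊕1⊕1 = 0
s4 (pos 4,5,6,7,12,13,14,15): 0⊕1⊕1⊕0⊕1⊕0⊕1⊕1 = 1
s8 (pos 8,9,10,11,12,13,14,15): 0⊕0⊕1⊕1⊕1⊕0⊕1⊕1 = 1
Syndrome s8…s1 = 1100 → error at position 12.
Flip position 12: 001011000111011 → 001011000110011

001011000110011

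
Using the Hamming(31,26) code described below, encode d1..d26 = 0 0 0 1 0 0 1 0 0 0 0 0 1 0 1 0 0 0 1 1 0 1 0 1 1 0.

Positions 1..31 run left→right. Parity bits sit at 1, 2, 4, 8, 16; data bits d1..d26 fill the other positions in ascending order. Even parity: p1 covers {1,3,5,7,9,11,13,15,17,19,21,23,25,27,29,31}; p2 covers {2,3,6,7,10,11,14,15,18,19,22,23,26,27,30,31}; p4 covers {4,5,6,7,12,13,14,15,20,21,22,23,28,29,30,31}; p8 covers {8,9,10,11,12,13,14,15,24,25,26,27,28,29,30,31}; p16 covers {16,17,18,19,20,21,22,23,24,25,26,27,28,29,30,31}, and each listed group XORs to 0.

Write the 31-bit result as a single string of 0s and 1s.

Place data at non-parity positions: p1 p2 0 p4 0 0 1 p8 0 0 1 0 0 0 0 p16 0 1 0 1 0 0 0 1 1 0 1 0 1 1 0
p1 (pos 1,3,5,7,9,11,13,15,17,19,21,23,25,27,29,31): XOR of data positions = 0⊕0⊕1⊕0⊕1⊕0⊕0⊕0⊕0⊕0⊕0⊕1⊕1⊕1⊕0 = 1
p2 (pos 2,3,6,7,10,11,14,15,18,19,22,23,26,27,30,31): XOR of data positions = 0⊕0⊕1⊕0⊕1⊕0⊕0⊕1⊕0⊕0⊕0⊕0⊕1⊕1⊕0 = 1
p4 (pos 4,5,6,7,12,13,14,15,20,21,22,23,28,29,30,31): XOR of data positions = 0⊕0⊕1⊕0⊕0⊕0⊕0⊕1⊕0⊕0⊕0⊕0⊕1⊕1⊕0 = 0
p8 (pos 8,9,10,11,12,13,14,15,24,25,26,27,28,29,30,31): XOR of data positions = 0⊕0⊕1⊕0⊕0⊕0⊕0⊕1⊕1⊕0⊕1⊕0⊕1⊕1⊕0 = 0
p16 (pos 16,17,18,19,20,21,22,23,24,25,26,27,28,29,30,31): XOR of data positions = 0⊕1⊕0⊕1⊕0⊕0⊕0⊕1⊕1⊕0⊕1⊕0⊕1⊕1⊕0 = 1
Codeword: 1100001000100001010100011010110

1100001000100001010100011010110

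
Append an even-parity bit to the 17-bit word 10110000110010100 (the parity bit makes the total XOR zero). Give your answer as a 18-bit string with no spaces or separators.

XOR of the 17 data bits: 1⊕0⊕1⊕1⊕0⊕0⊕0⊕0⊕1⊕1⊕0⊕0⊕1⊕0⊕1⊕0⊕0 = 1
Parity bit = 1 (so all 18 bits XOR to 0).

101100001100101001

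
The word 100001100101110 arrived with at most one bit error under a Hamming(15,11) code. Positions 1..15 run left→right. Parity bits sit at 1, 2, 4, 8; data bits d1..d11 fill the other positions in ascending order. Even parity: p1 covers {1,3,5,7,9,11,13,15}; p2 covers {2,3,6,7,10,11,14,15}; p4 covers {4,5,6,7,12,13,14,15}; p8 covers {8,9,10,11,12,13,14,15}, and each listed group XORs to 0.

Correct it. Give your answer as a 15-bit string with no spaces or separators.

s1 (pos 1,3,5,7,9,11,13,15): 1⊕0⊕0⊕1⊕0⊕0⊕1⊕0 = 1
s2 (pos 2,3,6,7,10,11,14,15): 0⊕0⊕1⊕1⊕1⊕0⊕1⊕0 = 0
s4 (pos 4,5,6,7,12,13,14,15): 0⊕0⊕1⊕1⊕1⊕1⊕1⊕0 = 1
s8 (pos 8,9,10,11,12,13,14,15): 0⊕0⊕1⊕0⊕1⊕1⊕1⊕0 = 0
Syndrome s8…s1 = 0101 → error at position 5.
Flip position 5: 100001100101110 → 100011100101110

100011100101110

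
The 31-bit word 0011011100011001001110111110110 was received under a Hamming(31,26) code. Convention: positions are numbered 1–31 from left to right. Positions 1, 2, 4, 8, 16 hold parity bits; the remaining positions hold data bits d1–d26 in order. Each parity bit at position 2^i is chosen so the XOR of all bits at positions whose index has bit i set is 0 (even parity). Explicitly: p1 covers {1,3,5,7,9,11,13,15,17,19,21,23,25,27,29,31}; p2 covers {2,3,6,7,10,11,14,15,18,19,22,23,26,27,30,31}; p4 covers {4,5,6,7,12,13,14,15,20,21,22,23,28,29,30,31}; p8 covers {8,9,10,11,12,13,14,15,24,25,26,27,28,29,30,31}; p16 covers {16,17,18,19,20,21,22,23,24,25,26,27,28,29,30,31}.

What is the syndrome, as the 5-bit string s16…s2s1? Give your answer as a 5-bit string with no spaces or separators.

11001

s1 (pos 1,3,5,7,9,11,13,15,17,19,21,23,25,27,29,31): 0⊕1⊕0⊕1⊕0⊕0⊕1⊕0⊕0⊕1⊕1⊕1⊕1⊕1⊕1⊕0 = 1
s2 (pos 2,3,6,7,10,11,14,15,18,19,22,23,26,27,30,31): 0⊕1⊕1⊕1⊕0⊕0⊕0⊕0⊕0⊕1⊕0⊕1⊕1⊕1⊕1⊕0 = 0
s4 (pos 4,5,6,7,12,13,14,15,20,21,22,23,28,29,30,31): 1⊕0⊕1⊕1⊕1⊕1⊕0⊕0⊕1⊕1⊕0⊕1⊕0⊕1⊕1⊕0 = 0
s8 (pos 8,9,10,11,12,13,14,15,24,25,26,27,28,29,30,31): 1⊕0⊕0⊕0⊕1⊕1⊕0⊕0⊕1⊕1⊕1⊕1⊕0⊕1⊕1⊕0 = 1
s16 (pos 16,17,18,19,20,21,22,23,24,25,26,27,28,29,30,31): 1⊕0⊕0⊕1⊕1⊕1⊕0⊕1⊕1⊕1⊕1⊕1⊕0⊕1⊕1⊕0 = 1
Syndrome s16…s1 = 11001 → error at position 25.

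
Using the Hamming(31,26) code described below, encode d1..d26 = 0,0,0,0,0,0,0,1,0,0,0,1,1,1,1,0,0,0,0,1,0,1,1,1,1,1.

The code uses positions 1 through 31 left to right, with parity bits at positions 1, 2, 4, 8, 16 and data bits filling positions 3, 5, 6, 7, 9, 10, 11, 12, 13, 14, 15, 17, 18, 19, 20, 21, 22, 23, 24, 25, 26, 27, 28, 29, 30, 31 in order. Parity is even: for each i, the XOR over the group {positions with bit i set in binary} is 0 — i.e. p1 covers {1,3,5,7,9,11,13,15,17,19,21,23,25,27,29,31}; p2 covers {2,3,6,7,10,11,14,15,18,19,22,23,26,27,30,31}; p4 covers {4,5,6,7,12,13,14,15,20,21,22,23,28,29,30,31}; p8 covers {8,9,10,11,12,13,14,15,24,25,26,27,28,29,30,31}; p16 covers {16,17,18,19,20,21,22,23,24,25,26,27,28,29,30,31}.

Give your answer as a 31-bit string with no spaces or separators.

Place data at non-parity positions: p1 p2 0 p4 0 0 0 p8 0 0 0 1 0 0 0 p16 1 1 1 1 0 0 0 0 1 0 1 1 1 1 1
p1 (pos 1,3,5,7,9,11,13,15,17,19,21,23,25,27,29,31): XOR of data positions = 0⊕0⊕0⊕0⊕0⊕0⊕0⊕1⊕1⊕0⊕0⊕1⊕1⊕1⊕1 = 0
p2 (pos 2,3,6,7,10,11,14,15,18,19,22,23,26,27,30,31): XOR of data positions = 0⊕0⊕0⊕0⊕0⊕0⊕0⊕1⊕1⊕0⊕0⊕0⊕1⊕1⊕1 = 1
p4 (pos 4,5,6,7,12,13,14,15,20,21,22,23,28,29,30,31): XOR of data positions = 0⊕0⊕0⊕1⊕0⊕0⊕0⊕1⊕0⊕0⊕0⊕1⊕1⊕1⊕1 = 0
p8 (pos 8,9,10,11,12,13,14,15,24,25,26,27,28,29,30,31): XOR of data positions = 0⊕0⊕0⊕1⊕0⊕0⊕0⊕0⊕1⊕0⊕1⊕1⊕1⊕1⊕1 = 1
p16 (pos 16,17,18,19,20,21,22,23,24,25,26,27,28,29,30,31): XOR of data positions = 1⊕1⊕1⊕1⊕0⊕0⊕0⊕0⊕1⊕0⊕1⊕1⊕1⊕1⊕1 = 0
Codeword: 0100000100010000111100001011111

0100000100010000111100001011111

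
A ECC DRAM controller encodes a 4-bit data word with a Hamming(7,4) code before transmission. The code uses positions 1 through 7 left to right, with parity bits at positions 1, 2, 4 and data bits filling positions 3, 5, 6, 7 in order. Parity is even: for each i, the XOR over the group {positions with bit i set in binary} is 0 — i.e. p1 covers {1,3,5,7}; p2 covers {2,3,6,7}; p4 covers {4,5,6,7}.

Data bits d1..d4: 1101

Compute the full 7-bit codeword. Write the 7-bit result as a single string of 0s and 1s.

1010101

Place data at non-parity positions: p1 p2 1 p4 1 0 1
p1 (pos 1,3,5,7): XOR of data positions = 1⊕1⊕1 = 1
p2 (pos 2,3,6,7): XOR of data positions = 1⊕0⊕1 = 0
p4 (pos 4,5,6,7): XOR of data positions = 1⊕0⊕1 = 0
Codeword: 1010101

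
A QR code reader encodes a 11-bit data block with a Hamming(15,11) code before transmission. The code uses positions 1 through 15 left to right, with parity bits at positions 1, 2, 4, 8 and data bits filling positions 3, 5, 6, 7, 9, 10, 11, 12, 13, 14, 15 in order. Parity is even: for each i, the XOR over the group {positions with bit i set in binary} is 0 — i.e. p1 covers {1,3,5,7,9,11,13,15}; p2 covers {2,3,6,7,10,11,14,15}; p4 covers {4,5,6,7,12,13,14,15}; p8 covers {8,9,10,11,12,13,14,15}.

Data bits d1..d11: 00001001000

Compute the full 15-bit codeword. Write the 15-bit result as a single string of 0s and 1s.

Place data at non-parity positions: p1 p2 0 p4 0 0 0 p8 1 0 0 1 0 0 0
p1 (pos 1,3,5,7,9,11,13,15): XOR of data positions = 0⊕0⊕0⊕1⊕0⊕0⊕0 = 1
p2 (pos 2,3,6,7,10,11,14,15): XOR of data positions = 0⊕0⊕0⊕0⊕0⊕0⊕0 = 0
p4 (pos 4,5,6,7,12,13,14,15): XOR of data positions = 0⊕0⊕0⊕1⊕0⊕0⊕0 = 1
p8 (pos 8,9,10,11,12,13,14,15): XOR of data positions = 1⊕0⊕0⊕1⊕0⊕0⊕0 = 0
Codeword: 100100001001000

100100001001000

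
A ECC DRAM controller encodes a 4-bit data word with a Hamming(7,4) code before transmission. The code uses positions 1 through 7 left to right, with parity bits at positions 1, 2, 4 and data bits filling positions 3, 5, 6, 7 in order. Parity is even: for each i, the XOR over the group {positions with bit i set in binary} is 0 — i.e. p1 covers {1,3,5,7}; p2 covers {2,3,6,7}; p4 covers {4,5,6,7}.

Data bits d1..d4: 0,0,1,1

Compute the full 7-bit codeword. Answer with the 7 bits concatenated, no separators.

1000011

Place data at non-parity positions: p1 p2 0 p4 0 1 1
p1 (pos 1,3,5,7): XOR of data positions = 0⊕0⊕1 = 1
p2 (pos 2,3,6,7): XOR of data positions = 0⊕1⊕1 = 0
p4 (pos 4,5,6,7): XOR of data positions = 0⊕1⊕1 = 0
Codeword: 1000011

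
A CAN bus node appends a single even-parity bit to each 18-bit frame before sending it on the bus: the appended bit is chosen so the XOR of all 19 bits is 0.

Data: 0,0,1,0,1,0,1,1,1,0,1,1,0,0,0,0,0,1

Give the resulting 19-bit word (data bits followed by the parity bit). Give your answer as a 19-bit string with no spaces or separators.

0010101110110000010

XOR of the 18 data bits: 0⊕0⊕1⊕0⊕1⊕0⊕1⊕1⊕1⊕0⊕1⊕1⊕0⊕0⊕0⊕0⊕0⊕1 = 0
Parity bit = 0 (so all 19 bits XOR to 0).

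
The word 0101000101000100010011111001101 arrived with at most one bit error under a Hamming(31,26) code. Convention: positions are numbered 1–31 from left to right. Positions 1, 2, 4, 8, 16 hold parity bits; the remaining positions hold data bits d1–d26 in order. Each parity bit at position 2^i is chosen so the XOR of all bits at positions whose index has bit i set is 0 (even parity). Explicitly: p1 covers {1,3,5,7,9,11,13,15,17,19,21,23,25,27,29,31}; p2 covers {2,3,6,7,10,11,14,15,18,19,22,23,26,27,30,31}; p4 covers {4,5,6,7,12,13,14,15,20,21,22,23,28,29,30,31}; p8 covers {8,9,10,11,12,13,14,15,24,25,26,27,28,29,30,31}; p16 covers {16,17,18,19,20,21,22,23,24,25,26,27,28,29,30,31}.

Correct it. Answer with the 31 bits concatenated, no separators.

s1 (pos 1,3,5,7,9,11,13,15,17,19,21,23,25,27,29,31): 0⊕0⊕0⊕0⊕0⊕0⊕0⊕0⊕0⊕0⊕1⊕1⊕1⊕0⊕1⊕1 = 1
s2 (pos 2,3,6,7,10,11,14,15,18,19,22,23,26,27,30,31): 1⊕0⊕0⊕0⊕1⊕0⊕1⊕0⊕1⊕0⊕1⊕1⊕0⊕0⊕0⊕1 = 1
s4 (pos 4,5,6,7,12,13,14,15,20,21,22,23,28,29,30,31): 1⊕0⊕0⊕0⊕0⊕0⊕1⊕0⊕0⊕1⊕1⊕1⊕1⊕1⊕0⊕1 = 0
s8 (pos 8,9,10,11,12,13,14,15,24,25,26,27,28,29,30,31): 1⊕0⊕1⊕0⊕0⊕0⊕1⊕0⊕1⊕1⊕0⊕0⊕1⊕1⊕0⊕1 = 0
s16 (pos 16,17,18,19,20,21,22,23,24,25,26,27,28,29,30,31): 0⊕0⊕1⊕0⊕0⊕1⊕1⊕1⊕1⊕1⊕0⊕0⊕1⊕1⊕0⊕1 = 1
Syndrome s16…s1 = 10011 → error at position 19.
Flip position 19: 0101000101000100010011111001101 → 0101000101000100011011111001101

0101000101000100011011111001101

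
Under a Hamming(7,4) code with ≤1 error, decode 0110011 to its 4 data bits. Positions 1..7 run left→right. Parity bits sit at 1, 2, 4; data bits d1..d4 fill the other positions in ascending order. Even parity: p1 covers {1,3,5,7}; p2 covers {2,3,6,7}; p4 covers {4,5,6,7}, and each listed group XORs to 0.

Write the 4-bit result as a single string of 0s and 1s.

1011

s1 (pos 1,3,5,7): 0⊕1⊕0⊕1 = 0
s2 (pos 2,3,6,7): 1⊕1⊕1⊕1 = 0
s4 (pos 4,5,6,7): 0⊕0⊕1⊕1 = 0
Syndrome s4…s1 = 000 → no error.
Read data bits from positions 3,5,6,7: 1011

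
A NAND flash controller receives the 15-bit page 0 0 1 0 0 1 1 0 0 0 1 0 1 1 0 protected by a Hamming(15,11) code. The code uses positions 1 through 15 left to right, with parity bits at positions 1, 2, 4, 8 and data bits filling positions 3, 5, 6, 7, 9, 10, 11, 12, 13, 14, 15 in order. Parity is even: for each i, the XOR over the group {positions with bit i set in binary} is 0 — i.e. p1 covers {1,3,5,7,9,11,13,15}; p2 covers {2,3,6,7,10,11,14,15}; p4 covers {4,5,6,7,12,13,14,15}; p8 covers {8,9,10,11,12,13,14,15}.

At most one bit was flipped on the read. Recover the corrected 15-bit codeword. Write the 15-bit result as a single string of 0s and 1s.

s1 (pos 1,3,5,7,9,11,13,15): 0⊕1⊕0⊕1⊕0⊕1⊕1⊕0 = 0
s2 (pos 2,3,6,7,10,11,14,15): 0⊕1⊕1⊕1⊕0⊕1⊕1⊕0 = 1
s4 (pos 4,5,6,7,12,13,14,15): 0⊕0⊕1⊕1⊕0⊕1⊕1⊕0 = 0
s8 (pos 8,9,10,11,12,13,14,15): 0⊕0⊕0⊕1⊕0⊕1⊕1⊕0 = 1
Syndrome s8…s1 = 1010 → error at position 10.
Flip position 10: 001001100010110 → 001001100110110

001001100110110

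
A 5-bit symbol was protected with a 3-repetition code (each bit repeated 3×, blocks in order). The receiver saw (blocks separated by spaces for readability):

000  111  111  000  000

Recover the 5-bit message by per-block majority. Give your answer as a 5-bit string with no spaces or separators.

Block 1 (000): 0 ones → 0
Block 2 (111): 3 ones → 1
Block 3 (111): 3 ones → 1
Block 4 (000): 0 ones → 0
Block 5 (000): 0 ones → 0

01100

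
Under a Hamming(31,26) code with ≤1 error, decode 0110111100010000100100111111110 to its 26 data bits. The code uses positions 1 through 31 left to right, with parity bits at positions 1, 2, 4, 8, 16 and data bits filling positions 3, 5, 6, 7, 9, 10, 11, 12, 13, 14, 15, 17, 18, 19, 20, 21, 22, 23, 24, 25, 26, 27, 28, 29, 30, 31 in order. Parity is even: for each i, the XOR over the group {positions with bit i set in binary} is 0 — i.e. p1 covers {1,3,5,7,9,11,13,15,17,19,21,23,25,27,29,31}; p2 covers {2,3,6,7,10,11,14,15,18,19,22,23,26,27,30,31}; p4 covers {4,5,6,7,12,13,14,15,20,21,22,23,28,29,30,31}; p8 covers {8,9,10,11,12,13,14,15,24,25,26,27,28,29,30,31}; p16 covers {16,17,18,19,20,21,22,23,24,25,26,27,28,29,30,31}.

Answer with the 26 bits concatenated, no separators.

s1 (pos 1,3,5,7,9,11,13,15,17,19,21,23,25,27,29,31): 0⊕1⊕1⊕1⊕0⊕0⊕0⊕0⊕1⊕0⊕0⊕1⊕1⊕1⊕1⊕0 = 0
s2 (pos 2,3,6,7,10,11,14,15,18,19,22,23,26,27,30,31): 1⊕1⊕1⊕1⊕0⊕0⊕0⊕0⊕0⊕0⊕0⊕1⊕1⊕1⊕1⊕0 = 0
s4 (pos 4,5,6,7,12,13,14,15,20,21,22,23,28,29,30,31): 0⊕1⊕1⊕1⊕1⊕0⊕0⊕0⊕1⊕0⊕0⊕1⊕1⊕1⊕1⊕0 = 1
s8 (pos 8,9,10,11,12,13,14,15,24,25,26,27,28,29,30,31): 1⊕0⊕0⊕0⊕1⊕0⊕0⊕0⊕1⊕1⊕1⊕1⊕1⊕1⊕1⊕0 = 1
s16 (pos 16,17,18,19,20,21,22,23,24,25,26,27,28,29,30,31): 0⊕1⊕0⊕0⊕1⊕0⊕0⊕1⊕1⊕1⊕1⊕1⊕1⊕1⊕1⊕0 = 0
Syndrome s16…s1 = 01100 → error at position 12.
Flip position 12: 0110111100010000100100111111110 → 0110111100000000100100111111110
Read data bits from positions 3,5,6,7,9,10,11,12,13,14,15,17,18,19,20,21,22,23,24,25,26,27,28,29,30,31: 11110000000100100111111110

11110000000100100111111110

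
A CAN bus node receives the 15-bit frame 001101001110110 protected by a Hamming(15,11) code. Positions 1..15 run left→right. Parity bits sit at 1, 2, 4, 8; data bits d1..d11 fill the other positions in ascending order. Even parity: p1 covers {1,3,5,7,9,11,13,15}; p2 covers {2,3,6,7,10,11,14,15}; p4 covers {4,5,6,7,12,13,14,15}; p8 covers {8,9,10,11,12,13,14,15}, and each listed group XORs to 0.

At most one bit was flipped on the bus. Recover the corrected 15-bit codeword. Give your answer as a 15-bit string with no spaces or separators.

001101001010110

s1 (pos 1,3,5,7,9,11,13,15): 0⊕1⊕0⊕0⊕1⊕1⊕1⊕0 = 0
s2 (pos 2,3,6,7,10,11,14,15): 0⊕1⊕1⊕0⊕1⊕1⊕1⊕0 = 1
s4 (pos 4,5,6,7,12,13,14,15): 1⊕0⊕1⊕0⊕0⊕1⊕1⊕0 = 0
s8 (pos 8,9,10,11,12,13,14,15): 0⊕1⊕1⊕1⊕0⊕1⊕1⊕0 = 1
Syndrome s8…s1 = 1010 → error at position 10.
Flip position 10: 001101001110110 → 001101001010110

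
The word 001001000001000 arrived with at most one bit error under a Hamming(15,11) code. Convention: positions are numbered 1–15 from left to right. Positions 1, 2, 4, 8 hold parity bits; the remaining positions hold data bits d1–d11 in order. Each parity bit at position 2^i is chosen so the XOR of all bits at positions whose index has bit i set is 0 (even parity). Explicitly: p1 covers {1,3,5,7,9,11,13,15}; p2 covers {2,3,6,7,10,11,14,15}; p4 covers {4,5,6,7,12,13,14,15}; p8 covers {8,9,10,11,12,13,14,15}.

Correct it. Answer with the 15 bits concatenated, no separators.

s1 (pos 1,3,5,7,9,11,13,15): 0⊕1⊕0⊕0⊕0⊕0⊕0⊕0 = 1
s2 (pos 2,3,6,7,10,11,14,15): 0⊕1⊕1⊕0⊕0⊕0⊕0⊕0 = 0
s4 (pos 4,5,6,7,12,13,14,15): 0⊕0⊕1⊕0⊕1⊕0⊕0⊕0 = 0
s8 (pos 8,9,10,11,12,13,14,15): 0⊕0⊕0⊕0⊕1⊕0⊕0⊕0 = 1
Syndrome s8…s1 = 1001 → error at position 9.
Flip position 9: 001001000001000 → 001001001001000

001001001001000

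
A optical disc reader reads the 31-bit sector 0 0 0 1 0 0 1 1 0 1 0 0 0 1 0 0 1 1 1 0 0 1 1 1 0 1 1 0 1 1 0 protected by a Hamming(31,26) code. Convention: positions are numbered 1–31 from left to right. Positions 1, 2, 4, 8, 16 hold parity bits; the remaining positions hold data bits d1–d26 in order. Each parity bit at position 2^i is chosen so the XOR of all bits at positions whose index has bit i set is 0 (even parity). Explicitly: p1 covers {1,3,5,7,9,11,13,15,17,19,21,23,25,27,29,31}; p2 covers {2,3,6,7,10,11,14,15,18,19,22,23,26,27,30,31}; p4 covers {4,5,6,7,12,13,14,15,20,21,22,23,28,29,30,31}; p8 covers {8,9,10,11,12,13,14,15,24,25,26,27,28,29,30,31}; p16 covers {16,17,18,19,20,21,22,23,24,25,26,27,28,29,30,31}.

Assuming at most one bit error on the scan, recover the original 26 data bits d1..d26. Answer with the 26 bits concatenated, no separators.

00010100010111001110110110

s1 (pos 1,3,5,7,9,11,13,15,17,19,21,23,25,27,29,31): 0⊕0⊕0⊕1⊕0⊕0⊕0⊕0⊕1⊕1⊕0⊕1⊕0⊕1⊕1⊕0 = 0
s2 (pos 2,3,6,7,10,11,14,15,18,19,22,23,26,27,30,31): 0⊕0⊕0⊕1⊕1⊕0⊕1⊕0⊕1⊕1⊕1⊕1⊕1⊕1⊕1⊕0 = 0
s4 (pos 4,5,6,7,12,13,14,15,20,21,22,23,28,29,30,31): 1⊕0⊕0⊕1⊕0⊕0⊕1⊕0⊕0⊕0⊕1⊕1⊕0⊕1⊕1⊕0 = 1
s8 (pos 8,9,10,11,12,13,14,15,24,25,26,27,28,29,30,31): 1⊕0⊕1⊕0⊕0⊕0⊕1⊕0⊕1⊕0⊕1⊕1⊕0⊕1⊕1⊕0 = 0
s16 (pos 16,17,18,19,20,21,22,23,24,25,26,27,28,29,30,31): 0⊕1⊕1⊕1⊕0⊕0⊕1⊕1⊕1⊕0⊕1⊕1⊕0⊕1⊕1⊕0 = 0
Syndrome s16…s1 = 00100 → error at position 4.
Flip position 4: 0001001101000100111001110110110 → 0000001101000100111001110110110
Read data bits from positions 3,5,6,7,9,10,11,12,13,14,15,17,18,19,20,21,22,23,24,25,26,27,28,29,30,31: 00010100010111001110110110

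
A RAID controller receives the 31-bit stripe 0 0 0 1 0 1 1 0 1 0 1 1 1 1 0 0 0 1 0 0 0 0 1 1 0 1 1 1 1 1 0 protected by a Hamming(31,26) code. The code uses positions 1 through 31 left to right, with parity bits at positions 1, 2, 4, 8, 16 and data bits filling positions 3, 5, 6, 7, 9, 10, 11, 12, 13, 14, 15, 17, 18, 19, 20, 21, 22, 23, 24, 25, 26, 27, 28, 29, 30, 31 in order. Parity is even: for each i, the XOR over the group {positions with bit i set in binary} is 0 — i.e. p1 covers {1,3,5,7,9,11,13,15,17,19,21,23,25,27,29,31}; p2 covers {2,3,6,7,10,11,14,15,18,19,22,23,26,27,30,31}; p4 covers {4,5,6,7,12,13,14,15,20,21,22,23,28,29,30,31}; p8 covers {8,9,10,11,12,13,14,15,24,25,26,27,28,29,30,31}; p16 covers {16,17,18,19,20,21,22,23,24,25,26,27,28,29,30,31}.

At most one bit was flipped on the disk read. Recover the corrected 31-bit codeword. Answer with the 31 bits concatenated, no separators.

s1 (pos 1,3,5,7,9,11,13,15,17,19,21,23,25,27,29,31): 0⊕0⊕0⊕1⊕1⊕1⊕1⊕0⊕0⊕0⊕0⊕1⊕0⊕1⊕1⊕0 = 1
s2 (pos 2,3,6,7,10,11,14,15,18,19,22,23,26,27,30,31): 0⊕0⊕1⊕1⊕0⊕1⊕1⊕0⊕1⊕0⊕0⊕1⊕1⊕1⊕1⊕0 = 1
s4 (pos 4,5,6,7,12,13,14,15,20,21,22,23,28,29,30,31): 1⊕0⊕1⊕1⊕1⊕1⊕1⊕0⊕0⊕0⊕0⊕1⊕1⊕1⊕1⊕0 = 0
s8 (pos 8,9,10,11,12,13,14,15,24,25,26,27,28,29,30,31): 0⊕1⊕0⊕1⊕1⊕1⊕1⊕0⊕1⊕0⊕1⊕1⊕1⊕1⊕1⊕0 = 1
s16 (pos 16,17,18,19,20,21,22,23,24,25,26,27,28,29,30,31): 0⊕0⊕1⊕0⊕0⊕0⊕0⊕1⊕1⊕0⊕1⊕1⊕1⊕1⊕1⊕0 = 0
Syndrome s16…s1 = 01011 → error at position 11.
Flip position 11: 0001011010111100010000110111110 → 0001011010011100010000110111110

0001011010011100010000110111110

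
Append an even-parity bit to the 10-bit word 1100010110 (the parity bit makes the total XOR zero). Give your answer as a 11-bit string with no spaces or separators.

XOR of the 10 data bits: 1⊕1⊕0⊕0⊕0⊕1⊕0⊕1⊕1⊕0 = 1
Parity bit = 1 (so all 11 bits XOR to 0).

11000101101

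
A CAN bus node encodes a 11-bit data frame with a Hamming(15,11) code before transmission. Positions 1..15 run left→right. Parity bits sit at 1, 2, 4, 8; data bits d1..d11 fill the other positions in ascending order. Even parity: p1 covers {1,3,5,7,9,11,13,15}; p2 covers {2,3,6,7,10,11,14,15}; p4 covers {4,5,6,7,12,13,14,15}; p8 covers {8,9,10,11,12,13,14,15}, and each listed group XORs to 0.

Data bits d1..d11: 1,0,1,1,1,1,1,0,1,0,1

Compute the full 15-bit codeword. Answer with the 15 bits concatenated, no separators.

Place data at non-parity positions: p1 p2 1 p4 0 1 1 p8 1 1 1 0 1 0 1
p1 (pos 1,3,5,7,9,11,13,15): XOR of data positions = 1⊕0⊕1⊕1⊕1⊕1⊕1 = 0
p2 (pos 2,3,6,7,10,11,14,15): XOR of data positions = 1⊕1⊕1⊕1⊕1⊕0⊕1 = 0
p4 (pos 4,5,6,7,12,13,14,15): XOR of data positions = 0⊕1⊕1⊕0⊕1⊕0⊕1 = 0
p8 (pos 8,9,10,11,12,13,14,15): XOR of data positions = 1⊕1⊕1⊕0⊕1⊕0⊕1 = 1
Codeword: 001001111110101

001001111110101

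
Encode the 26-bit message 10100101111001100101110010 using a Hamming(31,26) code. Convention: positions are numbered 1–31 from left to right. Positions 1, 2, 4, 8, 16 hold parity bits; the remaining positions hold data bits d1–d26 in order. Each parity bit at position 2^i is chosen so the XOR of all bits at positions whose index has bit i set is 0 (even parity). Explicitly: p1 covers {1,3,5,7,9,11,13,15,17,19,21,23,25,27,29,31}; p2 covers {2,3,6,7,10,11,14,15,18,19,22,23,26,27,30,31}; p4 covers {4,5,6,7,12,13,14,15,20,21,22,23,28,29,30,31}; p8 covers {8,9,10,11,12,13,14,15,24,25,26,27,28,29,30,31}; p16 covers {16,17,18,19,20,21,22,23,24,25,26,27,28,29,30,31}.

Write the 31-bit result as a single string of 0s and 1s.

1010010101011111001100101110010

Place data at non-parity positions: p1 p2 1 p4 0 1 0 p8 0 1 0 1 1 1 1 p16 0 0 1 1 0 0 1 0 1 1 1 0 0 1 0
p1 (pos 1,3,5,7,9,11,13,15,17,19,21,23,25,27,29,31): XOR of data positions = 1⊕0⊕0⊕0⊕0⊕1⊕1⊕0⊕1⊕0⊕1⊕1⊕1⊕0⊕0 = 1
p2 (pos 2,3,6,7,10,11,14,15,18,19,22,23,26,27,30,31): XOR of data positions = 1⊕1⊕0⊕1⊕0⊕1⊕1⊕0⊕1⊕0⊕1⊕1⊕1⊕1⊕0 = 0
p4 (pos 4,5,6,7,12,13,14,15,20,21,22,23,28,29,30,31): XOR of data positions = 0⊕1⊕0⊕1⊕1⊕1⊕1⊕1⊕0⊕0⊕1⊕0⊕0⊕1⊕0 = 0
p8 (pos 8,9,10,11,12,13,14,15,24,25,26,27,28,29,30,31): XOR of data positions = 0⊕1⊕0⊕1⊕1⊕1⊕1⊕0⊕1⊕1⊕1⊕0⊕0⊕1⊕0 = 1
p16 (pos 16,17,18,19,20,21,22,23,24,25,26,27,28,29,30,31): XOR of data positions = 0⊕0⊕1⊕1⊕0⊕0⊕1⊕0⊕1⊕1⊕1⊕0⊕0⊕1⊕0 = 1
Codeword: 1010010101011111001100101110010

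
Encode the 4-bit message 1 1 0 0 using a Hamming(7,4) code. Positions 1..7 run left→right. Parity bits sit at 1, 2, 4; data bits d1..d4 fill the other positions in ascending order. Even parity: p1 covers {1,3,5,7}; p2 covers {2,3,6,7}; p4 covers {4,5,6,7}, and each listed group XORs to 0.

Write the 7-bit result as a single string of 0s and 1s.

Place data at non-parity positions: p1 p2 1 p4 1 0 0
p1 (pos 1,3,5,7): XOR of data positions = 1⊕1⊕0 = 0
p2 (pos 2,3,6,7): XOR of data positions = 1⊕0⊕0 = 1
p4 (pos 4,5,6,7): XOR of data positions = 1⊕0⊕0 = 1
Codeword: 0111100

0111100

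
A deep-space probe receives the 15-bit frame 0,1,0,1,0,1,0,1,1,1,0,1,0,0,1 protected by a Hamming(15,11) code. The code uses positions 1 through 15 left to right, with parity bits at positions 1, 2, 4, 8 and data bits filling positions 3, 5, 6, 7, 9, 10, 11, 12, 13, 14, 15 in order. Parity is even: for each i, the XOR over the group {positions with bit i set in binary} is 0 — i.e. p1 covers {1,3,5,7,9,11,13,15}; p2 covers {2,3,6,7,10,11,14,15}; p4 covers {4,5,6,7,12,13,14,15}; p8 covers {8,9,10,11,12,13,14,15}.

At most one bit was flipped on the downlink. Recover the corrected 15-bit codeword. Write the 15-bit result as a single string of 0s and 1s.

010101001101001

s1 (pos 1,3,5,7,9,11,13,15): 0⊕0⊕0⊕0⊕1⊕0⊕0⊕1 = 0
s2 (pos 2,3,6,7,10,11,14,15): 1⊕0⊕1⊕0⊕1⊕0⊕0⊕1 = 0
s4 (pos 4,5,6,7,12,13,14,15): 1⊕0⊕1⊕0⊕1⊕0⊕0⊕1 = 0
s8 (pos 8,9,10,11,12,13,14,15): 1⊕1⊕1⊕0⊕1⊕0⊕0⊕1 = 1
Syndrome s8…s1 = 1000 → error at position 8.
Flip position 8: 010101011101001 → 010101001101001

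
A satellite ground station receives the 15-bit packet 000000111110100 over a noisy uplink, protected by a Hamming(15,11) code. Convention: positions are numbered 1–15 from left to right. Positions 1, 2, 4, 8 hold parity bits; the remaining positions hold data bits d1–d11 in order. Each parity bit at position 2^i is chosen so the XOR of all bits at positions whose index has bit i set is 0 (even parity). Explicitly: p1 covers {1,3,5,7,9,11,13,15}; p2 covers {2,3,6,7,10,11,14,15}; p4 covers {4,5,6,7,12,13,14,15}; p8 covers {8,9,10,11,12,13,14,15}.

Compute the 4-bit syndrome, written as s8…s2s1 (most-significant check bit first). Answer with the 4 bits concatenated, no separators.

1010

s1 (pos 1,3,5,7,9,11,13,15): 0⊕0⊕0⊕1⊕1⊕1⊕1⊕0 = 0
s2 (pos 2,3,6,7,10,11,14,15): 0⊕0⊕0⊕1⊕1⊕1⊕0⊕0 = 1
s4 (pos 4,5,6,7,12,13,14,15): 0⊕0⊕0⊕1⊕0⊕1⊕0⊕0 = 0
s8 (pos 8,9,10,11,12,13,14,15): 1⊕1⊕1⊕1⊕0⊕1⊕0⊕0 = 1
Syndrome s8…s1 = 1010 → error at position 10.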